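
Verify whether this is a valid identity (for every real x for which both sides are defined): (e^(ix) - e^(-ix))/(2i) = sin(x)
Yes, this is an identity.

Claim: (e^(ix) - e^(-ix))/(2i) = sin(x).
Reasoning: By Euler's formula e^(ix) = cos(x) + i·sin(x) and e^(-ix) = cos(x) - i·sin(x). Subtracting cancels the cosine terms: e^(ix) - e^(-ix) = 2i·sin(x); divide by 2i.
So the two sides agree for every real x for which both sides are defined.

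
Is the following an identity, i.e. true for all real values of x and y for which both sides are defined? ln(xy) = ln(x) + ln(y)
Yes, this is an identity.

Claim: ln(xy) = ln(x) + ln(y).
Reasoning: Both sides are simultaneously defined only when x, y > 0. Write x = e^p, y = e^q (p = ln x, q = ln y). Then xy = e^p · e^q = e^(p+q), so ln(xy) = p + q = ln(x) + ln(y).
So the two sides agree for all real values of x and y for which both sides are defined.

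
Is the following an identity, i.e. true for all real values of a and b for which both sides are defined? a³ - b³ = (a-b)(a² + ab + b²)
Claim: a³ - b³ = (a-b)(a² + ab + b²).
Reasoning: Expand the right side: (a-b)(a² + ab + b²) = a³ + a²b + ab² - a²b - ab² - b³ = a³ - b³ (the middle terms cancel in pairs).
So the two sides agree for all real values of a and b for which both sides are defined.

Conclusion: Yes, this is an identity.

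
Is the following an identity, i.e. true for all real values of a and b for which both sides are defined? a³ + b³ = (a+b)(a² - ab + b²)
Claim: a³ + b³ = (a+b)(a² - ab + b²).
Reasoning: Expand the right side: (a+b)(a² - ab + b²) = a³ - a²b + ab² + a²b - ab² + b³ = a³ + b³ (the middle terms cancel in pairs).
So the two sides agree for all real values of a and b for which both sides are defined.

Conclusion: Yes, this is an identity.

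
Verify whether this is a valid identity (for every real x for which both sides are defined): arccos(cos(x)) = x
No, this is NOT an identity.

Claim: arccos(cos(x)) = x.
Test a specific point where both sides are defined: x = -π/4.
LHS = arccos(cos(x)) ≈ 0.7854
RHS = x ≈ -0.7854
Since 0.7854 ≠ -0.7854, the equation fails at this point, so it cannot hold for every real x for which both sides are defined.
arccos only returns values in [0, π], so arccos(cos(x)) = x holds only for x in that interval, not for all real x.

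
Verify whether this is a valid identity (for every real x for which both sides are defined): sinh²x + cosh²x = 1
No, this is NOT an identity.

Claim: sinh²x + cosh²x = 1.
Test a specific point where both sides are defined: x = 4.
LHS = sinh²x + cosh²x ≈ 1490.4792
RHS = 1 ≈ 1.0000
Since 1490.4792 ≠ 1.0000, the equation fails at this point, so it cannot hold for every real x for which both sides are defined.
The correct hyperbolic identity is cosh²x - sinh²x = 1 (a difference); the sum sinh²x + cosh²x equals cosh(2x).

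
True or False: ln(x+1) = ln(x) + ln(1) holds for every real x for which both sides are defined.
Claim: ln(x+1) = ln(x) + ln(1).
Test a specific point where both sides are defined: x = 3/2.
LHS = ln(x+1) ≈ 0.9163
RHS = ln(x) + ln(1) ≈ 0.4055
Since 0.9163 ≠ 0.4055, the equation fails at this point, so it cannot hold for every real x for which both sides are defined.
ln(1) = 0, so the right side is just ln(x), which differs from ln(x+1).

Conclusion: False.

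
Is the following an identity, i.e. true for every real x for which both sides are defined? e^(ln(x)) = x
Claim: e^(ln(x)) = x.
Reasoning: For x > 0, ln(x) is by definition the exponent p such that e^p = x. Raising e to that exponent therefore returns x: e^(ln x) = x.
So the two sides agree for every real x for which both sides are defined.

Conclusion: Yes, this is an identity.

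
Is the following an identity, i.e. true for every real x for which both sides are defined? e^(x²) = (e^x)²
Claim: e^(x²) = (e^x)².
Test a specific point where both sides are defined: x = 1/2.
LHS = e^(x²) ≈ 1.2840
RHS = (e^x)² ≈ 2.7183
Since 1.2840 ≠ 2.7183, the equation fails at this point, so it cannot hold for every real x for which both sides are defined.
(e^x)² = e^(2x), and 2x ≠ x² in general.

Conclusion: No, this is NOT an identity.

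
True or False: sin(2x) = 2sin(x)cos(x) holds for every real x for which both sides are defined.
Claim: sin(2x) = 2sin(x)cos(x).
Reasoning: Put y = x in the addition formula sin(x+y) = sin(x)cos(y) + cos(x)sin(y): sin(2x) = sin(x)cos(x) + cos(x)sin(x) = 2sin(x)cos(x).
So the two sides agree for every real x for which both sides are defined.

Conclusion: True.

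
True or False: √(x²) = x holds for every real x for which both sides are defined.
Claim: √(x²) = x.
Test a specific point where both sides are defined: x = -3.
LHS = √(x²) ≈ 3.0000
RHS = x ≈ -3.0000
Since 3.0000 ≠ -3.0000, the equation fails at this point, so it cannot hold for every real x for which both sides are defined.
√(x²) = |x|, which differs from x whenever x < 0 (both sides are defined for every real x).

Conclusion: False.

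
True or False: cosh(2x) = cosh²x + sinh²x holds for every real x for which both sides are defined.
Claim: cosh(2x) = cosh²x + sinh²x.
Reasoning: cosh²x = (e^(2x) + 2 + e^(-2x))/4 and sinh²x = (e^(2x) - 2 + e^(-2x))/4. Adding gives (2e^(2x) + 2e^(-2x))/4 = (e^(2x) + e^(-2x))/2 = cosh(2x).
So the two sides agree for every real x for which both sides are defined.

Conclusion: True.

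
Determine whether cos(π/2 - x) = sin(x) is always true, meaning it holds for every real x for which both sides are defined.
Yes, this is an identity.

Claim: cos(π/2 - x) = sin(x).
Reasoning: Use cos(u - v) = cos(u)cos(v) + sin(u)sin(v) with u = π/2, v = x: cos(π/2)cos(x) + sin(π/2)sin(x) = 0·cos(x) + 1·sin(x) = sin(x).
So the two sides agree for every real x for which both sides are defined.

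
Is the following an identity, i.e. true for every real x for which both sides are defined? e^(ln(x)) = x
Claim: e^(ln(x)) = x.
Reasoning: For x > 0, ln(x) is by definition the exponent p such that e^p = x. Raising e to that exponent therefore returns x: e^(ln x) = x.
So the two sides agree for every real x for which both sides are defined.

Conclusion: Yes, this is an identity.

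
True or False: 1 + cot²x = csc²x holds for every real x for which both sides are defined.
Claim: 1 + cot²x = csc²x.
Reasoning: Start from sin²x + cos²x = 1 and divide every term by sin²x (allowed wherever cot x and csc x are defined): 1 + cot²x = 1/sin²x = csc²x.
So the two sides agree for every real x for which both sides are defined.

Conclusion: True.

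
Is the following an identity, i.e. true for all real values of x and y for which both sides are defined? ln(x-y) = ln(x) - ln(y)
No, this is NOT an identity.

Claim: ln(x-y) = ln(x) - ln(y).
Test a specific point where both sides are defined: x = 3, y = 2.
LHS = ln(x-y) ≈ 0.0000
RHS = ln(x) - ln(y) ≈ 0.4055
Since 0.0000 ≠ 0.4055, the equation fails at this point, so it cannot hold for all real values of x and y for which both sides are defined.
ln(x) - ln(y) = ln(x/y), not ln(x-y).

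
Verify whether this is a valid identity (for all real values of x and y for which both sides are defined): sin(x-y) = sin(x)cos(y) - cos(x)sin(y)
Claim: sin(x-y) = sin(x)cos(y) - cos(x)sin(y).
Reasoning: Replace y by -y in sin(x+y) = sin(x)cos(y) + cos(x)sin(y) and use cos(-y) = cos(y), sin(-y) = -sin(y): sin(x-y) = sin(x)cos(y) - cos(x)sin(y).
So the two sides agree for all real values of x and y for which both sides are defined.

Conclusion: Yes, this is an identity.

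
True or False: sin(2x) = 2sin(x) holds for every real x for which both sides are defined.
False.

Claim: sin(2x) = 2sin(x).
Test a specific point where both sides are defined: x = -π/4.
LHS = sin(2x) ≈ -1.0000
RHS = 2sin(x) ≈ -1.4142
Since -1.0000 ≠ -1.4142, the equation fails at this point, so it cannot hold for every real x for which both sides are defined.
The correct double-angle formula is sin(2x) = 2sin(x)cos(x).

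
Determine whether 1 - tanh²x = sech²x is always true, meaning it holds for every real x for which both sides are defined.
Claim: 1 - tanh²x = sech²x.
Reasoning: Divide cosh²x - sinh²x = 1 through by cosh²x (never zero): 1 - tanh²x = 1/cosh²x = sech²x.
So the two sides agree for every real x for which both sides are defined.

Conclusion: Yes, this is an identity.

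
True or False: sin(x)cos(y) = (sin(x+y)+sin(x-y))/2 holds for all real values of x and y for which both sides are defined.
Claim: sin(x)cos(y) = (sin(x+y)+sin(x-y))/2.
Reasoning: sin(x+y) = sin(x)cos(y) + cos(x)sin(y) and sin(x-y) = sin(x)cos(y) - cos(x)sin(y). Adding, sin(x+y) + sin(x-y) = 2sin(x)cos(y); divide by 2.
So the two sides agree for all real values of x and y for which both sides are defined.

Conclusion: True.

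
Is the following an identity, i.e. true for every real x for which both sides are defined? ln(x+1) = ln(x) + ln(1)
Claim: ln(x+1) = ln(x) + ln(1).
Test a specific point where both sides are defined: x = 1/2.
LHS = ln(x+1) ≈ 0.4055
RHS = ln(x) + ln(1) ≈ -0.6931
Since 0.4055 ≠ -0.6931, the equation fails at this point, so it cannot hold for every real x for which both sides are defined.
ln(1) = 0, so the right side is just ln(x), which differs from ln(x+1).

Conclusion: No, this is NOT an identity.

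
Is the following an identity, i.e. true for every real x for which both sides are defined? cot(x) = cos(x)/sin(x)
Yes, this is an identity.

Claim: cot(x) = cos(x)/sin(x).
Reasoning: cot(x) is defined as 1/tan(x) = 1/(sin(x)/cos(x)) = cos(x)/sin(x), wherever sin(x) ≠ 0.
So the two sides agree for every real x for which both sides are defined.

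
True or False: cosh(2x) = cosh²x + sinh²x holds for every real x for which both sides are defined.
Claim: cosh(2x) = cosh²x + sinh²x.
Reasoning: cosh²x = (e^(2x) + 2 + e^(-2x))/4 and sinh²x = (e^(2x) - 2 + e^(-2x))/4. Adding gives (2e^(2x) + 2e^(-2x))/4 = (e^(2x) + e^(-2x))/2 = cosh(2x).
So the two sides agree for every real x for which both sides are defined.

Conclusion: True.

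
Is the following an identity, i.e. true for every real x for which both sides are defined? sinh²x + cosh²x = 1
No, this is NOT an identity.

Claim: sinh²x + cosh²x = 1.
Test a specific point where both sides are defined: x = 3.
LHS = sinh²x + cosh²x ≈ 201.7156
RHS = 1 ≈ 1.0000
Since 201.7156 ≠ 1.0000, the equation fails at this point, so it cannot hold for every real x for which both sides are defined.
The correct hyperbolic identity is cosh²x - sinh²x = 1 (a difference); the sum sinh²x + cosh²x equals cosh(2x).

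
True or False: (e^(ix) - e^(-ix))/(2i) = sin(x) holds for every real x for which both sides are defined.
True.

Claim: (e^(ix) - e^(-ix))/(2i) = sin(x).
Reasoning: By Euler's formula e^(ix) = cos(x) + i·sin(x) and e^(-ix) = cos(x) - i·sin(x). Subtracting cancels the cosine terms: e^(ix) - e^(-ix) = 2i·sin(x); divide by 2i.
So the two sides agree for every real x for which both sides are defined.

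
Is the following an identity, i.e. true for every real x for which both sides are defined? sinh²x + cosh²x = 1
Claim: sinh²x + cosh²x = 1.
Test a specific point where both sides are defined: x = 4.
LHS = sinh²x + cosh²x ≈ 1490.4792
RHS = 1 ≈ 1.0000
Since 1490.4792 ≠ 1.0000, the equation fails at this point, so it cannot hold for every real x for which both sides are defined.
The correct hyperbolic identity is cosh²x - sinh²x = 1 (a difference); the sum sinh²x + cosh²x equals cosh(2x).

Conclusion: No, this is NOT an identity.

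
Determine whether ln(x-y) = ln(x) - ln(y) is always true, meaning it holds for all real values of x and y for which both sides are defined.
No, this is NOT an identity.

Claim: ln(x-y) = ln(x) - ln(y).
Test a specific point where both sides are defined: x = 5, y = 2.
LHS = ln(x-y) ≈ 1.0986
RHS = ln(x) - ln(y) ≈ 0.9163
Since 1.0986 ≠ 0.9163, the equation fails at this point, so it cannot hold for all real values of x and y for which both sides are defined.
ln(x) - ln(y) = ln(x/y), not ln(x-y).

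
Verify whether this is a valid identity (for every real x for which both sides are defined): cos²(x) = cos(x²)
No, this is NOT an identity.

Claim: cos²(x) = cos(x²).
Test a specific point where both sides are defined: x = 3π/4.
LHS = cos²(x) ≈ 0.5000
RHS = cos(x²) ≈ 0.7442
Since 0.5000 ≠ 0.7442, the equation fails at this point, so it cannot hold for every real x for which both sides are defined.
cos²(x) means (cos x)², squaring the output; cos(x²) squares the input. These are different functions.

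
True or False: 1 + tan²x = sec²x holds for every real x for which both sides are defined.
True.

Claim: 1 + tan²x = sec²x.
Reasoning: Start from sin²x + cos²x = 1 and divide every term by cos²x (allowed wherever tan x and sec x are defined): tan²x + 1 = 1/cos²x = sec²x.
So the two sides agree for every real x for which both sides are defined.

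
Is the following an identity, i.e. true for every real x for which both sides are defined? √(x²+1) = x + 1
No, this is NOT an identity.

Claim: √(x²+1) = x + 1.
Test a specific point where both sides are defined: x = 1.
LHS = √(x²+1) ≈ 1.4142
RHS = x + 1 ≈ 2.0000
Since 1.4142 ≠ 2.0000, the equation fails at this point, so it cannot hold for every real x for which both sides are defined.
(x+1)² = x² + 2x + 1 ≠ x² + 1 unless x = 0.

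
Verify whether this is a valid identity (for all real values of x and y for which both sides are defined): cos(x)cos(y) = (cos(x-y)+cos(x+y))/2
Claim: cos(x)cos(y) = (cos(x-y)+cos(x+y))/2.
Reasoning: cos(x-y) = cos(x)cos(y) + sin(x)sin(y) and cos(x+y) = cos(x)cos(y) - sin(x)sin(y). Adding, cos(x-y) + cos(x+y) = 2cos(x)cos(y); divide by 2.
So the two sides agree for all real values of x and y for which both sides are defined.

Conclusion: Yes, this is an identity.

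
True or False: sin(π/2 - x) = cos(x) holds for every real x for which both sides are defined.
Claim: sin(π/2 - x) = cos(x).
Reasoning: Use sin(u - v) = sin(u)cos(v) - cos(u)sin(v) with u = π/2, v = x: sin(π/2)cos(x) - cos(π/2)sin(x) = 1·cos(x) - 0·sin(x) = cos(x).
So the two sides agree for every real x for which both sides are defined.

Conclusion: True.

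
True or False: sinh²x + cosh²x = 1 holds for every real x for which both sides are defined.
False.

Claim: sinh²x + cosh²x = 1.
Test a specific point where both sides are defined: x = 3/2.
LHS = sinh²x + cosh²x ≈ 10.0677
RHS = 1 ≈ 1.0000
Since 10.0677 ≠ 1.0000, the equation fails at this point, so it cannot hold for every real x for which both sides are defined.
The correct hyperbolic identity is cosh²x - sinh²x = 1 (a difference); the sum sinh²x + cosh²x equals cosh(2x).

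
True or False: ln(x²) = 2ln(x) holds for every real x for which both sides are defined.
True.

Claim: ln(x²) = 2ln(x).
Reasoning: The right side requires x > 0. For x > 0, x² = (e^(ln x))² = e^(2ln x), so ln(x²) = 2ln(x). (For x < 0 the right side is undefined, so those values are outside the claim.)
So the two sides agree for every real x for which both sides are defined.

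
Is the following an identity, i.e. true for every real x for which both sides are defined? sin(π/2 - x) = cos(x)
Yes, this is an identity.

Claim: sin(π/2 - x) = cos(x).
Reasoning: Use sin(u - v) = sin(u)cos(v) - cos(u)sin(v) with u = π/2, v = x: sin(π/2)cos(x) - cos(π/2)sin(x) = 1·cos(x) - 0·sin(x) = cos(x).
So the two sides agree for every real x for which both sides are defined.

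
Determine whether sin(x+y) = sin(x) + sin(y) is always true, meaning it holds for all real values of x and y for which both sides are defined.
No, this is NOT an identity.

Claim: sin(x+y) = sin(x) + sin(y).
Test a specific point where both sides are defined: x = 3π/4, y = -π/6.
LHS = sin(x+y) ≈ 0.9659
RHS = sin(x) + sin(y) ≈ 0.2071
Since 0.9659 ≠ 0.2071, the equation fails at this point, so it cannot hold for all real values of x and y for which both sides are defined.
The correct expansion is sin(x+y) = sin(x)cos(y) + cos(x)sin(y); sine is not additive.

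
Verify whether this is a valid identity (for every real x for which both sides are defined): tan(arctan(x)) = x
Claim: tan(arctan(x)) = x.
Reasoning: For every real x, arctan(x) is by definition the angle in (-π/2, π/2) whose tangent equals x. Taking the tangent of that angle returns x.
So the two sides agree for every real x for which both sides are defined.

Conclusion: Yes, this is an identity.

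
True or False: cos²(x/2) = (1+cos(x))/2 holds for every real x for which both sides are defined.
Claim: cos²(x/2) = (1+cos(x))/2.
Reasoning: Use cos(2θ) = 2cos²θ - 1 with θ = x/2: cos(x) = 2cos²(x/2) - 1. Solving for cos²(x/2) gives (1 + cos(x))/2.
So the two sides agree for every real x for which both sides are defined.

Conclusion: True.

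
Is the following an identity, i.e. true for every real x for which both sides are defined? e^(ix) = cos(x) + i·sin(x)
Yes, this is an identity.

Claim: e^(ix) = cos(x) + i·sin(x).
Reasoning: Euler's formula. Expand e^(ix) = Σ (ix)^k / k!. Since i² = -1, the even-k terms are Σ (-1)^m x^(2m)/(2m)! = cos(x) and the odd-k terms are i · Σ (-1)^m x^(2m+1)/(2m+1)! = i·sin(x).
So the two sides agree for every real x for which both sides are defined.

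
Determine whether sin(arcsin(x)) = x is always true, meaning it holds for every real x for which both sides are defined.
Yes, this is an identity.

Claim: sin(arcsin(x)) = x.
Reasoning: For -1 ≤ x ≤ 1 (where arcsin is defined), arcsin(x) is by definition an angle whose sine equals x. Taking the sine of that angle returns x. (Note the other order, arcsin(sin x) = x, is NOT an identity.)
So the two sides agree for every real x for which both sides are defined.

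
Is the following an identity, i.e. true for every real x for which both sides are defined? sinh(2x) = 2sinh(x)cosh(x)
Yes, this is an identity.

Claim: sinh(2x) = 2sinh(x)cosh(x).
Reasoning: 2sinh(x)cosh(x) = 2 · (e^x - e^-x)/2 · (e^x + e^-x)/2 = (e^(2x) - e^(-2x))/2 = sinh(2x).
So the two sides agree for every real x for which both sides are defined.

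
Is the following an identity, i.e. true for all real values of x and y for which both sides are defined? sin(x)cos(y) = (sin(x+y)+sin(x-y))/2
Claim: sin(x)cos(y) = (sin(x+y)+sin(x-y))/2.
Reasoning: sin(x+y) = sin(x)cos(y) + cos(x)sin(y) and sin(x-y) = sin(x)cos(y) - cos(x)sin(y). Adding, sin(x+y) + sin(x-y) = 2sin(x)cos(y); divide by 2.
So the two sides agree for all real values of x and y for which both sides are defined.

Conclusion: Yes, this is an identity.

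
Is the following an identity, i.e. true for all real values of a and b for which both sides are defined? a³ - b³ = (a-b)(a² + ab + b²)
Yes, this is an identity.

Claim: a³ - b³ = (a-b)(a² + ab + b²).
Reasoning: Expand the right side: (a-b)(a² + ab + b²) = a³ + a²b + ab² - a²b - ab² - b³ = a³ - b³ (the middle terms cancel in pairs).
So the two sides agree for all real values of a and b for which both sides are defined.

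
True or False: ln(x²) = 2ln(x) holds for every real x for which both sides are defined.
Claim: ln(x²) = 2ln(x).
Reasoning: The right side requires x > 0. For x > 0, x² = (e^(ln x))² = e^(2ln x), so ln(x²) = 2ln(x). (For x < 0 the right side is undefined, so those values are outside the claim.)
So the two sides agree for every real x for which both sides are defined.

Conclusion: True.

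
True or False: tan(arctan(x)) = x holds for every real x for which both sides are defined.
True.

Claim: tan(arctan(x)) = x.
Reasoning: For every real x, arctan(x) is by definition the angle in (-π/2, π/2) whose tangent equals x. Taking the tangent of that angle returns x.
So the two sides agree for every real x for which both sides are defined.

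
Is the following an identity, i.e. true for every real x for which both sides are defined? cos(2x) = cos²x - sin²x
Claim: cos(2x) = cos²x - sin²x.
Reasoning: Put y = x in the addition formula cos(x+y) = cos(x)cos(y) - sin(x)sin(y): cos(2x) = cos²x - sin²x.
So the two sides agree for every real x for which both sides are defined.

Conclusion: Yes, this is an identity.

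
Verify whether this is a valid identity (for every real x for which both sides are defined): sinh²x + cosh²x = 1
Claim: sinh²x + cosh²x = 1.
Test a specific point where both sides are defined: x = 2.
LHS = sinh²x + cosh²x ≈ 27.3082
RHS = 1 ≈ 1.0000
Since 27.3082 ≠ 1.0000, the equation fails at this point, so it cannot hold for every real x for which both sides are defined.
The correct hyperbolic identity is cosh²x - sinh²x = 1 (a difference); the sum sinh²x + cosh²x equals cosh(2x).

Conclusion: No, this is NOT an identity.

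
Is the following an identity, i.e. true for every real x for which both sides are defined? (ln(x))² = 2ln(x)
No, this is NOT an identity.

Claim: (ln(x))² = 2ln(x).
Test a specific point where both sides are defined: x = 2.
LHS = (ln(x))² ≈ 0.4805
RHS = 2ln(x) ≈ 1.3863
Since 0.4805 ≠ 1.3863, the equation fails at this point, so it cannot hold for every real x for which both sides are defined.
2ln(x) equals ln(x²), which is not the same as (ln x)².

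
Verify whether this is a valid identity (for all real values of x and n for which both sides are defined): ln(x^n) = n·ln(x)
Yes, this is an identity.

Claim: ln(x^n) = n·ln(x).
Reasoning: The right side requires x > 0. For x > 0, x^n = (e^(ln x))^n = e^(n·ln x), so taking ln of both sides gives ln(x^n) = n·ln(x).
So the two sides agree for all real values of x and n for which both sides are defined.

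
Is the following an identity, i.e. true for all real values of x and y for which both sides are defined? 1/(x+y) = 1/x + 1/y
Claim: 1/(x+y) = 1/x + 1/y.
Test a specific point where both sides are defined: x = 1, y = 3/2.
LHS = 1/(x+y) ≈ 0.4000
RHS = 1/x + 1/y ≈ 1.6667
Since 0.4000 ≠ 1.6667, the equation fails at this point, so it cannot hold for all real values of x and y for which both sides are defined.
1/x + 1/y = (x+y)/(xy), which is not 1/(x+y).

Conclusion: No, this is NOT an identity.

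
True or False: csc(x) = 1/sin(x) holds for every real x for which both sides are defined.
Claim: csc(x) = 1/sin(x).
Reasoning: csc(x) is by definition the reciprocal of sin(x), wherever sin(x) ≠ 0.
So the two sides agree for every real x for which both sides are defined.

Conclusion: True.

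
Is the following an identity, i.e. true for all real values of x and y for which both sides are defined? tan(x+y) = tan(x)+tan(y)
Claim: tan(x+y) = tan(x)+tan(y).
Test a specific point where both sides are defined: x = π/3, y = -π/4.
LHS = tan(x+y) ≈ 0.2679
RHS = tan(x)+tan(y) ≈ 0.7321
Since 0.2679 ≠ 0.7321, the equation fails at this point, so it cannot hold for all real values of x and y for which both sides are defined.
The correct formula is tan(x+y) = (tan(x) + tan(y))/(1 - tan(x)tan(y)).

Conclusion: No, this is NOT an identity.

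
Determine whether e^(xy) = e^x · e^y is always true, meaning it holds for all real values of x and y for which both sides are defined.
No, this is NOT an identity.

Claim: e^(xy) = e^x · e^y.
Test a specific point where both sides are defined: x = 2, y = -3.
LHS = e^(xy) ≈ 0.0025
RHS = e^x · e^y ≈ 0.3679
Since 0.0025 ≠ 0.3679, the equation fails at this point, so it cannot hold for all real values of x and y for which both sides are defined.
e^x · e^y = e^(x+y), not e^(xy).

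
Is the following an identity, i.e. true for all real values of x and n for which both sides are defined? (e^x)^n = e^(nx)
Yes, this is an identity.

Claim: (e^x)^n = e^(nx).
Reasoning: e^x is a positive real number, and for a positive base B and real exponent n, B^n = e^(n·ln B). With B = e^x, ln B = x, so (e^x)^n = e^(n·x).
So the two sides agree for all real values of x and n for which both sides are defined.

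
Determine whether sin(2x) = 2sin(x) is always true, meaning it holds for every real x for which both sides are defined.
Claim: sin(2x) = 2sin(x).
Test a specific point where both sides are defined: x = π/2.
LHS = sin(2x) ≈ 0.0000
RHS = 2sin(x) ≈ 2.0000
Since 0.0000 ≠ 2.0000, the equation fails at this point, so it cannot hold for every real x for which both sides are defined.
The correct double-angle formula is sin(2x) = 2sin(x)cos(x).

Conclusion: No, this is NOT an identity.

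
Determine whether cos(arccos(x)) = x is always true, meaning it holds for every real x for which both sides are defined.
Claim: cos(arccos(x)) = x.
Reasoning: For -1 ≤ x ≤ 1 (where arccos is defined), arccos(x) is by definition an angle whose cosine equals x. Taking the cosine of that angle returns x. (Note the other order, arccos(cos x) = x, is NOT an identity.)
So the two sides agree for every real x for which both sides are defined.

Conclusion: Yes, this is an identity.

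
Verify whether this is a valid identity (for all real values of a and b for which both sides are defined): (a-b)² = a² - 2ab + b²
Claim: (a-b)² = a² - 2ab + b².
Reasoning: Expand: (a-b)² = (a-b)(a-b) = a·a - a·b - b·a + b·b = a² - 2ab + b².
So the two sides agree for all real values of a and b for which both sides are defined.

Conclusion: Yes, this is an identity.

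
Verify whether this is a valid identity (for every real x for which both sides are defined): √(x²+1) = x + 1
Claim: √(x²+1) = x + 1.
Test a specific point where both sides are defined: x = -3.
LHS = √(x²+1) ≈ 3.1623
RHS = x + 1 ≈ -2.0000
Since 3.1623 ≠ -2.0000, the equation fails at this point, so it cannot hold for every real x for which both sides are defined.
(x+1)² = x² + 2x + 1 ≠ x² + 1 unless x = 0.

Conclusion: No, this is NOT an identity.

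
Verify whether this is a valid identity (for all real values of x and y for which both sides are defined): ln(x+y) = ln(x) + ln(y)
Claim: ln(x+y) = ln(x) + ln(y).
Test a specific point where both sides are defined: x = 5, y = 5.
LHS = ln(x+y) ≈ 2.3026
RHS = ln(x) + ln(y) ≈ 3.2189
Since 2.3026 ≠ 3.2189, the equation fails at this point, so it cannot hold for all real values of x and y for which both sides are defined.
ln(x) + ln(y) = ln(xy), not ln(x+y).

Conclusion: No, this is NOT an identity.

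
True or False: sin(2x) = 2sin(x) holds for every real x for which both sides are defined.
Claim: sin(2x) = 2sin(x).
Test a specific point where both sides are defined: x = 2π/3.
LHS = sin(2x) ≈ -0.8660
RHS = 2sin(x) ≈ 1.7321
Since -0.8660 ≠ 1.7321, the equation fails at this point, so it cannot hold for every real x for which both sides are defined.
The correct double-angle formula is sin(2x) = 2sin(x)cos(x).

Conclusion: False.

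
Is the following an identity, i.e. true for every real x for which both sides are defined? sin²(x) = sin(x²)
Claim: sin²(x) = sin(x²).
Test a specific point where both sides are defined: x = 3π/4.
LHS = sin²(x) ≈ 0.5000
RHS = sin(x²) ≈ -0.6680
Since 0.5000 ≠ -0.6680, the equation fails at this point, so it cannot hold for every real x for which both sides are defined.
sin²(x) means (sin x)², squaring the output; sin(x²) squares the input. These are different functions.

Conclusion: No, this is NOT an identity.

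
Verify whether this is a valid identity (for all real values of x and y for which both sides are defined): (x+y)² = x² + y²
Claim: (x+y)² = x² + y².
Test a specific point where both sides are defined: x = -2, y = -1.
LHS = (x+y)² ≈ 9.0000
RHS = x² + y² ≈ 5.0000
Since 9.0000 ≠ 5.0000, the equation fails at this point, so it cannot hold for all real values of x and y for which both sides are defined.
The correct expansion is (x+y)² = x² + 2xy + y²; the cross term 2xy is missing.

Conclusion: No, this is NOT an identity.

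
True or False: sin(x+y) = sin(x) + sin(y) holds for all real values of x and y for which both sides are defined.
Claim: sin(x+y) = sin(x) + sin(y).
Test a specific point where both sides are defined: x = π/6, y = 3π/4.
LHS = sin(x+y) ≈ 0.2588
RHS = sin(x) + sin(y) ≈ 1.2071
Since 0.2588 ≠ 1.2071, the equation fails at this point, so it cannot hold for all real values of x and y for which both sides are defined.
The correct expansion is sin(x+y) = sin(x)cos(y) + cos(x)sin(y); sine is not additive.

Conclusion: False.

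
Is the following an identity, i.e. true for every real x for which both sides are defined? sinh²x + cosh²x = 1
Claim: sinh²x + cosh²x = 1.
Test a specific point where both sides are defined: x = 1/2.
LHS = sinh²x + cosh²x ≈ 1.5431
RHS = 1 ≈ 1.0000
Since 1.5431 ≠ 1.0000, the equation fails at this point, so it cannot hold for every real x for which both sides are defined.
The correct hyperbolic identity is cosh²x - sinh²x = 1 (a difference); the sum sinh²x + cosh²x equals cosh(2x).

Conclusion: No, this is NOT an identity.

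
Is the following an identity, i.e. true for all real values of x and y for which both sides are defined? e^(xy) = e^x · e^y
Claim: e^(xy) = e^x · e^y.
Test a specific point where both sides are defined: x = 1, y = 1.
LHS = e^(xy) ≈ 2.7183
RHS = e^x · e^y ≈ 7.3891
Since 2.7183 ≠ 7.3891, the equation fails at this point, so it cannot hold for all real values of x and y for which both sides are defined.
e^x · e^y = e^(x+y), not e^(xy).

Conclusion: No, this is NOT an identity.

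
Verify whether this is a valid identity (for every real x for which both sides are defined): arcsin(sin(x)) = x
No, this is NOT an identity.

Claim: arcsin(sin(x)) = x.
Test a specific point where both sides are defined: x = 2π/3.
LHS = arcsin(sin(x)) ≈ 1.0472
RHS = x ≈ 2.0944
Since 1.0472 ≠ 2.0944, the equation fails at this point, so it cannot hold for every real x for which both sides are defined.
arcsin only returns values in [-π/2, π/2], so arcsin(sin(x)) = x holds only for x in that interval, not for all real x.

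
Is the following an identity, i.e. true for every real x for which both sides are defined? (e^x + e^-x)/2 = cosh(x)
Yes, this is an identity.

Claim: (e^x + e^-x)/2 = cosh(x).
Reasoning: This is exactly the definition of the hyperbolic cosine: cosh(x) := (e^x + e^-x)/2.
So the two sides agree for every real x for which both sides are defined.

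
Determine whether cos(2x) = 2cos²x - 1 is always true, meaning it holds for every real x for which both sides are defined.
Yes, this is an identity.

Claim: cos(2x) = 2cos²x - 1.
Reasoning: cos(2x) = cos²x - sin²x. Replace sin²x by 1 - cos²x: cos²x - (1 - cos²x) = 2cos²x - 1.
So the two sides agree for every real x for which both sides are defined.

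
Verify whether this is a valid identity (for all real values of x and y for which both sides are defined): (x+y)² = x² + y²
No, this is NOT an identity.

Claim: (x+y)² = x² + y².
Test a specific point where both sides are defined: x = 3, y = 1/2.
LHS = (x+y)² ≈ 12.2500
RHS = x² + y² ≈ 9.2500
Since 12.2500 ≠ 9.2500, the equation fails at this point, so it cannot hold for all real values of x and y for which both sides are defined.
The correct expansion is (x+y)² = x² + 2xy + y²; the cross term 2xy is missing.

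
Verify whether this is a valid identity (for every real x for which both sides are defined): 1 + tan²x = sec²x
Claim: 1 + tan²x = sec²x.
Reasoning: Start from sin²x + cos²x = 1 and divide every term by cos²x (allowed wherever tan x and sec x are defined): tan²x + 1 = 1/cos²x = sec²x.
So the two sides agree for every real x for which both sides are defined.

Conclusion: Yes, this is an identity.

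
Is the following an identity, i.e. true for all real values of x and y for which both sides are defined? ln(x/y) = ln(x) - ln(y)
Claim: ln(x/y) = ln(x) - ln(y).
Reasoning: Both sides are simultaneously defined only when x, y > 0. Write x = e^p, y = e^q. Then x/y = e^(p-q), so ln(x/y) = p - q = ln(x) - ln(y).
So the two sides agree for all real values of x and y for which both sides are defined.

Conclusion: Yes, this is an identity.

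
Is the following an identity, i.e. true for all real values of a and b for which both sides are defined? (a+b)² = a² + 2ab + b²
Yes, this is an identity.

Claim: (a+b)² = a² + 2ab + b².
Reasoning: Expand: (a+b)² = (a+b)(a+b) = a·a + a·b + b·a + b·b = a² + 2ab + b².
So the two sides agree for all real values of a and b for which both sides are defined.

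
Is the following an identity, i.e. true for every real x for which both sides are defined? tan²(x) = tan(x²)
Claim: tan²(x) = tan(x²).
Test a specific point where both sides are defined: x = -π/6.
LHS = tan²(x) ≈ 0.3333
RHS = tan(x²) ≈ 0.2812
Since 0.3333 ≠ 0.2812, the equation fails at this point, so it cannot hold for every real x for which both sides are defined.
tan²(x) means (tan x)², squaring the output; tan(x²) squares the input. These are different functions.

Conclusion: No, this is NOT an identity.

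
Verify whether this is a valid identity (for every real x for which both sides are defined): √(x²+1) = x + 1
No, this is NOT an identity.

Claim: √(x²+1) = x + 1.
Test a specific point where both sides are defined: x = -2.
LHS = √(x²+1) ≈ 2.2361
RHS = x + 1 ≈ -1.0000
Since 2.2361 ≠ -1.0000, the equation fails at this point, so it cannot hold for every real x for which both sides are defined.
(x+1)² = x² + 2x + 1 ≠ x² + 1 unless x = 0.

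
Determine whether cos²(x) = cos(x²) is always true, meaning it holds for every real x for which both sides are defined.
No, this is NOT an identity.

Claim: cos²(x) = cos(x²).
Test a specific point where both sides are defined: x = π.
LHS = cos²(x) ≈ 1.0000
RHS = cos(x²) ≈ -0.9027
Since 1.0000 ≠ -0.9027, the equation fails at this point, so it cannot hold for every real x for which both sides are defined.
cos²(x) means (cos x)², squaring the output; cos(x²) squares the input. These are different functions.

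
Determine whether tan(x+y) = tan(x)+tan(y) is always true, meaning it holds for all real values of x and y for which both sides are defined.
Claim: tan(x+y) = tan(x)+tan(y).
Test a specific point where both sides are defined: x = 2π/3, y = -π/4.
LHS = tan(x+y) ≈ 3.7321
RHS = tan(x)+tan(y) ≈ -2.7321
Since 3.7321 ≠ -2.7321, the equation fails at this point, so it cannot hold for all real values of x and y for which both sides are defined.
The correct formula is tan(x+y) = (tan(x) + tan(y))/(1 - tan(x)tan(y)).

Conclusion: No, this is NOT an identity.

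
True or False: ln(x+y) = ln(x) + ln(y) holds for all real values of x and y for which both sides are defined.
False.

Claim: ln(x+y) = ln(x) + ln(y).
Test a specific point where both sides are defined: x = 5, y = 5.
LHS = ln(x+y) ≈ 2.3026
RHS = ln(x) + ln(y) ≈ 3.2189
Since 2.3026 ≠ 3.2189, the equation fails at this point, so it cannot hold for all real values of x and y for which both sides are defined.
ln(x) + ln(y) = ln(xy), not ln(x+y).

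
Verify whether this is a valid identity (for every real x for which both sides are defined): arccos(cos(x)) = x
Claim: arccos(cos(x)) = x.
Test a specific point where both sides are defined: x = -π/3.
LHS = arccos(cos(x)) ≈ 1.0472
RHS = x ≈ -1.0472
Since 1.0472 ≠ -1.0472, the equation fails at this point, so it cannot hold for every real x for which both sides are defined.
arccos only returns values in [0, π], so arccos(cos(x)) = x holds only for x in that interval, not for all real x.

Conclusion: No, this is NOT an identity.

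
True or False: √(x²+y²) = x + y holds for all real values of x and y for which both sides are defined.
Claim: √(x²+y²) = x + y.
Test a specific point where both sides are defined: x = -2, y = -3.
LHS = √(x²+y²) ≈ 3.6056
RHS = x + y ≈ -5.0000
Since 3.6056 ≠ -5.0000, the equation fails at this point, so it cannot hold for all real values of x and y for which both sides are defined.
(x+y)² = x² + 2xy + y², not x² + y², so the square root does not split this way.

Conclusion: False.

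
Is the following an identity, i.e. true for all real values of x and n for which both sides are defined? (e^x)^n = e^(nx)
Claim: (e^x)^n = e^(nx).
Reasoning: e^x is a positive real number, and for a positive base B and real exponent n, B^n = e^(n·ln B). With B = e^x, ln B = x, so (e^x)^n = e^(n·x).
So the two sides agree for all real values of x and n for which both sides are defined.

Conclusion: Yes, this is an identity.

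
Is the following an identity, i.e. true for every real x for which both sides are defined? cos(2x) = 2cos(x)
No, this is NOT an identity.

Claim: cos(2x) = 2cos(x).
Test a specific point where both sides are defined: x = 3π/4.
LHS = cos(2x) ≈ 0.0000
RHS = 2cos(x) ≈ -1.4142
Since 0.0000 ≠ -1.4142, the equation fails at this point, so it cannot hold for every real x for which both sides are defined.
The correct double-angle formula is cos(2x) = cos²x - sin²x.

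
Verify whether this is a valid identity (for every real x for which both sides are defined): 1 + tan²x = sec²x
Yes, this is an identity.

Claim: 1 + tan²x = sec²x.
Reasoning: Start from sin²x + cos²x = 1 and divide every term by cos²x (allowed wherever tan x and sec x are defined): tan²x + 1 = 1/cos²x = sec²x.
So the two sides agree for every real x for which both sides are defined.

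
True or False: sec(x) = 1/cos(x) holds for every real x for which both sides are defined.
Claim: sec(x) = 1/cos(x).
Reasoning: sec(x) is by definition the reciprocal of cos(x), wherever cos(x) ≠ 0.
So the two sides agree for every real x for which both sides are defined.

Conclusion: True.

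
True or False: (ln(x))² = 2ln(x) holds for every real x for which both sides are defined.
False.

Claim: (ln(x))² = 2ln(x).
Test a specific point where both sides are defined: x = 2.
LHS = (ln(x))² ≈ 0.4805
RHS = 2ln(x) ≈ 1.3863
Since 0.4805 ≠ 1.3863, the equation fails at this point, so it cannot hold for every real x for which both sides are defined.
2ln(x) equals ln(x²), which is not the same as (ln x)².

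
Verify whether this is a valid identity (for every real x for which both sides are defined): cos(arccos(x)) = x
Claim: cos(arccos(x)) = x.
Reasoning: For -1 ≤ x ≤ 1 (where arccos is defined), arccos(x) is by definition an angle whose cosine equals x. Taking the cosine of that angle returns x. (Note the other order, arccos(cos x) = x, is NOT an identity.)
So the two sides agree for every real x for which both sides are defined.

Conclusion: Yes, this is an identity.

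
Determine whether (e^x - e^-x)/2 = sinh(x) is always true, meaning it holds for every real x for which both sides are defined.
Claim: (e^x - e^-x)/2 = sinh(x).
Reasoning: This is exactly the definition of the hyperbolic sine: sinh(x) := (e^x - e^-x)/2.
So the two sides agree for every real x for which both sides are defined.

Conclusion: Yes, this is an identity.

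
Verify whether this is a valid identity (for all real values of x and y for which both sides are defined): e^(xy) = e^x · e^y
No, this is NOT an identity.

Claim: e^(xy) = e^x · e^y.
Test a specific point where both sides are defined: x = 3, y = -2.
LHS = e^(xy) ≈ 0.0025
RHS = e^x · e^y ≈ 2.7183
Since 0.0025 ≠ 2.7183, the equation fails at this point, so it cannot hold for all real values of x and y for which both sides are defined.
e^x · e^y = e^(x+y), not e^(xy).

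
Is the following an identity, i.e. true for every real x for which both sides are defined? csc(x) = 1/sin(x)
Claim: csc(x) = 1/sin(x).
Reasoning: csc(x) is by definition the reciprocal of sin(x), wherever sin(x) ≠ 0.
So the two sides agree for every real x for which both sides are defined.

Conclusion: Yes, this is an identity.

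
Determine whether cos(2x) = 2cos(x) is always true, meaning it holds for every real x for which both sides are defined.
No, this is NOT an identity.

Claim: cos(2x) = 2cos(x).
Test a specific point where both sides are defined: x = π/2.
LHS = cos(2x) ≈ -1.0000
RHS = 2cos(x) ≈ 0.0000
Since -1.0000 ≠ 0.0000, the equation fails at this point, so it cannot hold for every real x for which both sides are defined.
The correct double-angle formula is cos(2x) = cos²x - sin²x.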